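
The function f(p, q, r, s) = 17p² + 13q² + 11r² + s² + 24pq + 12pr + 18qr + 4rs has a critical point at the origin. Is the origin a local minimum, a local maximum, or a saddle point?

The Hessian at the origin is H = [[34, 24, 12, 0], [24, 26, 18, 0], [12, 18, 22, 4], [0, 0, 4, 2]].
Row-reducing H symmetrically gives the diagonal entries 34, 154/17, 596/77, -10/149.
That gives 3 positive, 1 negative pivots.
H is indefinite, so the origin is a saddle point.

saddle point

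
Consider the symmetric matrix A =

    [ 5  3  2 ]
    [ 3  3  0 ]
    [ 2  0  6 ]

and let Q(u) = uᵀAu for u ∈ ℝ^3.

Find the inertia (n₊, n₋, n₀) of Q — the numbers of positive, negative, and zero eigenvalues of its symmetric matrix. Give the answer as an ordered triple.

(3, 0, 0)

Row-reducing A symmetrically gives the diagonal entries 5, 6/5, 4.
Counting signs: 3 positive.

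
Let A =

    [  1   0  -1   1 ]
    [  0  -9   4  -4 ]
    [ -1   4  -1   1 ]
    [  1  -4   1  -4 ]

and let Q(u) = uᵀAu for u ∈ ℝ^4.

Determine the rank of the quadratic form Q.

Symmetric row and column elimination reduces A to a congruent diagonal form with pivots 1, -9, -2/9, -3.
Counting signs: 1 positive, 3 negative.
The rank is the number of nonzero pivots: 4.

4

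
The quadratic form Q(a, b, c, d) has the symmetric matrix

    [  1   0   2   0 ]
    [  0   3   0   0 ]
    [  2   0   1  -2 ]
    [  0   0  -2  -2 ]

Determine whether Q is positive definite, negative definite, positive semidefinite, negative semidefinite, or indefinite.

indefinite

Symmetric row and column elimination reduces A to a congruent diagonal form with pivots 1, 3, -3, -2/3.
So there are 2 positive, 2 negative pivots.
Hence Q is indefinite.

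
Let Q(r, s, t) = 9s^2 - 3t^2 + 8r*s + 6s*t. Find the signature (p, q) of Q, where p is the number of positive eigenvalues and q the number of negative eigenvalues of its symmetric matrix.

(1, 2)

The symmetric matrix is A = [[0, 4, 0], [4, 9, 3], [0, 3, -3]].
By Sylvester's law of inertia any congruent diagonalization of A has 1 positive, 2 negative and 0 zero entries.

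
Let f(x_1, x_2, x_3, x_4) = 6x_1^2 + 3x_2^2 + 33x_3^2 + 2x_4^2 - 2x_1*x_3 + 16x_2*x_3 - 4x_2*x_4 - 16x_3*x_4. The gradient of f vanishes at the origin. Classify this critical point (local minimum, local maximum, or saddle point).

The Hessian at the origin is H = [[12, 0, -2, 0], [0, 6, 16, -4], [-2, 16, 66, -16], [0, -4, -16, 4]].
Applying the same elementary operations to the rows and columns of H produces a congruent diagonal matrix with entries 12, 6, 23, 20/207.
Counting signs: 4 positive.
H is positive definite, so the origin is a strict local minimum.

local minimum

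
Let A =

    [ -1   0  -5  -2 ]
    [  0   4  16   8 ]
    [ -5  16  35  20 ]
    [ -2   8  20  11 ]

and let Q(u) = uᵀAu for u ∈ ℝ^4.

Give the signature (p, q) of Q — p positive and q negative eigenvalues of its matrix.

(1, 2)

Row-reducing A symmetrically gives the diagonal entries -1, 4, -4, 0.
So there are 1 positive, 2 negative, 1 zero pivots.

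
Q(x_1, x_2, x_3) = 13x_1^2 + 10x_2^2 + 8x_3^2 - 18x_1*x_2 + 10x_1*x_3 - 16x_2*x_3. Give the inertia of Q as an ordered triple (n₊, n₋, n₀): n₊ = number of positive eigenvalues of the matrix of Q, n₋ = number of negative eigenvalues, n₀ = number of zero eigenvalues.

(3, 0, 0)

The symmetric matrix is A = [[13, -9, 5], [-9, 10, -8], [5, -8, 8]].
An LDLᵀ factorisation of A has diagonal entries 13, 49/13, 30/49.
That gives 3 positive pivots.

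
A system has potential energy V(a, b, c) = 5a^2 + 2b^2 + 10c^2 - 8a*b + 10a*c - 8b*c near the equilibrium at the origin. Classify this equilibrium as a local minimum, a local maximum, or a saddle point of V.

The Hessian at the origin is H = [[10, -8, 10], [-8, 4, -8], [10, -8, 20]].
Applying the same elementary operations to the rows and columns of H produces a congruent diagonal matrix with entries 10, -12/5, 10.
Counting signs: 2 positive, 1 negative.
H is indefinite, so the origin is a saddle point.

saddle point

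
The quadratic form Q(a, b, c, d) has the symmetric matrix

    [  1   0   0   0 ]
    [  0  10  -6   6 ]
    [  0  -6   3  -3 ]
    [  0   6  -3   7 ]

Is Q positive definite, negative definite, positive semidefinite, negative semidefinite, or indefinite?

indefinite

Applying the same elementary operations to the rows and columns of A produces a congruent diagonal matrix with entries 1, 10, -3/5, 4.
Counting signs: 3 positive, 1 negative.
Hence Q is indefinite.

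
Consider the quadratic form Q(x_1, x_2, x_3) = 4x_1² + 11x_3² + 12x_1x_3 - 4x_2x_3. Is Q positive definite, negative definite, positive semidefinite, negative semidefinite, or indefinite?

indefinite

The symmetric matrix is A = [[4, 0, 6], [0, 0, -2], [6, -2, 11]].
A is congruent to a diagonal matrix with 2 positive, 1 negative and 0 zero entries, so Q is indefinite.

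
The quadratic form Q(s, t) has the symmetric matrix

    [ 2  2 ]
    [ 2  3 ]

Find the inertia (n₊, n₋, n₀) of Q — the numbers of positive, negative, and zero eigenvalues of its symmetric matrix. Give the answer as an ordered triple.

(2, 0, 0)

Row-reducing A symmetrically gives the diagonal entries 2, 1.
Counting signs: 2 positive.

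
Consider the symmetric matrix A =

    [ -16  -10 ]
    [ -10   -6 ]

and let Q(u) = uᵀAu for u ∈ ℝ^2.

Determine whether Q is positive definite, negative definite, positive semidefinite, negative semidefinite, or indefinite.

indefinite

An LDLᵀ factorisation of A has diagonal entries -16, 1/4.
So there are 1 positive, 1 negative pivots.
Hence Q is indefinite.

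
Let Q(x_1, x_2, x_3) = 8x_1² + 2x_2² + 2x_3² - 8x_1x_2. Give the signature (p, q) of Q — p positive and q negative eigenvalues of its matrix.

(2, 0)

Write A = [[8, -4, 0], [-4, 2, 0], [0, 0, 2]].
Symmetric row and column elimination reduces A to a congruent diagonal form with pivots 8, 0, 2.
So there are 2 positive, 1 zero pivots.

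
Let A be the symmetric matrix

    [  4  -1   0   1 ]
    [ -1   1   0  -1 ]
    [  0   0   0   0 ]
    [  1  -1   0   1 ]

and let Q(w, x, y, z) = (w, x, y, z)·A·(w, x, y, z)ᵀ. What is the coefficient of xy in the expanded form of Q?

The coefficient of xy is A[2,3] + A[3,2] = 2·0 = 0.

0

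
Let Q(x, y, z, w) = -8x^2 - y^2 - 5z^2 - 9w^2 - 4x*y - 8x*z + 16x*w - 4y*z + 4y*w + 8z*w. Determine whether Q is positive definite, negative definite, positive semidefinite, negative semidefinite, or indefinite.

negative definite

The associated matrix is A = [[-8, -2, -4, 8], [-2, -1, -2, 2], [-4, -2, -5, 4], [8, 2, 4, -9]].
Symmetric row and column elimination reduces A to a congruent diagonal form with pivots -8, -1/2, -1, -1.
That gives 4 negative pivots.
Hence Q is negative definite.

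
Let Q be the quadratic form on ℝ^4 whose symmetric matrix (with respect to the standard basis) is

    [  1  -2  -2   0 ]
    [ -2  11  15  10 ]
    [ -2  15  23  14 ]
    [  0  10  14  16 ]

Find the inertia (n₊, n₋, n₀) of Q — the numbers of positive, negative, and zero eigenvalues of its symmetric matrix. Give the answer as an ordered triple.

Applying the same elementary operations to the rows and columns of A produces a congruent diagonal matrix with entries 1, 7, 12/7, 0.
So there are 3 positive, 1 zero pivots.

(3, 0, 1)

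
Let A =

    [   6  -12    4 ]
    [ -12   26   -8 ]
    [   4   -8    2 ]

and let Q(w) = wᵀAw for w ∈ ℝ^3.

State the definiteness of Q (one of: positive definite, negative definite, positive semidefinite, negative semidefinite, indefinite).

indefinite

Row-reducing A symmetrically gives the diagonal entries 6, 2, -2/3.
Counting signs: 2 positive, 1 negative.
Hence Q is indefinite.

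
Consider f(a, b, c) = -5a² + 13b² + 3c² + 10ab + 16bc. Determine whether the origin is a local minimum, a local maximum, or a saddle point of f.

saddle point

The Hessian at the origin is H = [[-10, 10, 0], [10, 26, 16], [0, 16, 6]].
An LDLᵀ factorisation of H has diagonal entries -10, 36, -10/9.
Counting signs: 1 positive, 2 negative.
H is indefinite, so the origin is a saddle point.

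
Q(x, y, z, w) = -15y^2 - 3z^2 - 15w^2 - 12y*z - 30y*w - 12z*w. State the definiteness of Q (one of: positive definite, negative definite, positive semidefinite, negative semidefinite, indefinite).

negative semidefinite

Write A = [[0, 0, 0, 0], [0, -15, -6, -15], [0, -6, -3, -6], [0, -15, -6, -15]].
Symmetric row and column elimination reduces A to a congruent diagonal form with pivots 0, -15, -3/5, 0.
So there are 2 negative, 2 zero pivots.
Hence Q is negative semidefinite.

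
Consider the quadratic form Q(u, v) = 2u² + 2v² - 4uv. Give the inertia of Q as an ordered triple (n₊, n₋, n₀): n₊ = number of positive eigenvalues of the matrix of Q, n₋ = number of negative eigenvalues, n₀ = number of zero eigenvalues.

(1, 0, 1)

Write A = [[2, -2], [-2, 2]].
Applying the same elementary operations to the rows and columns of A produces a congruent diagonal matrix with entries 2, 0.
Counting signs: 1 positive, 1 zero.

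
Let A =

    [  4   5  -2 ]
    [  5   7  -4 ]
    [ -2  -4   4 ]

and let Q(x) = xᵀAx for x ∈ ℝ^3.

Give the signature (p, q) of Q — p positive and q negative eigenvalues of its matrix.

(2, 0)

Row-reducing A symmetrically gives the diagonal entries 4, 3/4, 0.
Counting signs: 2 positive, 1 zero.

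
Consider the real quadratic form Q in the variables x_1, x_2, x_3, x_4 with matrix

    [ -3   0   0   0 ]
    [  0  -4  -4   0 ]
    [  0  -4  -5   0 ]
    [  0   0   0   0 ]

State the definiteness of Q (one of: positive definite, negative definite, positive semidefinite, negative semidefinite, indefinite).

negative semidefinite

Congruent diagonalization of A (simultaneous row and column reduction) yields pivots -3, -4, -1, 0.
So there are 3 negative, 1 zero pivots.
Hence Q is negative semidefinite.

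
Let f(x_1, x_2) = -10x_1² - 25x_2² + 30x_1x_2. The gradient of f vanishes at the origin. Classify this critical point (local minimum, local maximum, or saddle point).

local maximum

The Hessian at the origin is H = [[-20, 30], [30, -50]].
det H = -20·-50 − (30)² = 100 > 0 and H[1,1] = -20 < 0, so H is negative definite.
Therefore the origin is a local maximum.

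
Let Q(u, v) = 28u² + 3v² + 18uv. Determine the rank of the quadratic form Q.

2

Write A = [[28, 9], [9, 3]].
An LDLᵀ factorisation of A has diagonal entries 28, 3/28.
So there are 2 positive pivots.
The rank is the number of nonzero pivots: 2.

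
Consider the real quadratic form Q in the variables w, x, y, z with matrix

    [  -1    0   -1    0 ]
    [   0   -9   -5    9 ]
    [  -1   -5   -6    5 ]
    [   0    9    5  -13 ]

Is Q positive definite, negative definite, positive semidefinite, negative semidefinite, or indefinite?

negative definite

Leading principal minors: Δ_1 = -1, Δ_2 = 9, Δ_3 = -20, Δ_4 = 80.
The signs alternate starting with Δ_1 < 0, so by Sylvester's criterion Q is negative definite.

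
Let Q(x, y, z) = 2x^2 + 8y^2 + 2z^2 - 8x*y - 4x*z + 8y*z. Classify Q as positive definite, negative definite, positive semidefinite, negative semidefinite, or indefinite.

positive semidefinite

The symmetric matrix is A = [[2, -4, -2], [-4, 8, 4], [-2, 4, 2]].
Applying the same elementary operations to the rows and columns of A produces a congruent diagonal matrix with entries 2, 0, 0.
That gives 1 positive, 2 zero pivots.
Hence Q is positive semidefinite.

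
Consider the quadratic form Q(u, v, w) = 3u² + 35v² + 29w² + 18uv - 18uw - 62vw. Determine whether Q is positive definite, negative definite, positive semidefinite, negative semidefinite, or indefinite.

positive semidefinite

Write A = [[3, 9, -9], [9, 35, -31], [-9, -31, 29]].
Symmetric row and column elimination reduces A to a congruent diagonal form with pivots 3, 8, 0.
So there are 2 positive, 1 zero pivots.
Hence Q is positive semidefinite.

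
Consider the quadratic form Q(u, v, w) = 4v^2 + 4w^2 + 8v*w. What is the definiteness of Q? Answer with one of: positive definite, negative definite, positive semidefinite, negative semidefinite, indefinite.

positive semidefinite

The associated matrix is A = [[0, 0, 0], [0, 4, 4], [0, 4, 4]].
Row-reducing A symmetrically gives the diagonal entries 0, 4, 0.
So there are 1 positive, 2 zero pivots.
Hence Q is positive semidefinite.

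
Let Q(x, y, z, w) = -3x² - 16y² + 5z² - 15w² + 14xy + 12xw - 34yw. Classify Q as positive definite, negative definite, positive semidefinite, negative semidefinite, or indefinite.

indefinite

The associated matrix is A = [[-3, 7, 0, 6], [7, -16, 0, -17], [0, 0, 5, 0], [6, -17, 0, -15]].
Row-reducing A symmetrically gives the diagonal entries -3, 1/3, 5, -30.
That gives 2 positive, 2 negative pivots.
Hence Q is indefinite.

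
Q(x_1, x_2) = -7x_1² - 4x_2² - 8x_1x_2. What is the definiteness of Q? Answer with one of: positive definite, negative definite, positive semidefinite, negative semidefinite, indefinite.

negative definite

The symmetric matrix of Q is A = [[-7, -4], [-4, -4]].
Leading principal minors: Δ_1 = -7, Δ_2 = 12.
The signs alternate starting with Δ_1 < 0, so by Sylvester's criterion Q is negative definite.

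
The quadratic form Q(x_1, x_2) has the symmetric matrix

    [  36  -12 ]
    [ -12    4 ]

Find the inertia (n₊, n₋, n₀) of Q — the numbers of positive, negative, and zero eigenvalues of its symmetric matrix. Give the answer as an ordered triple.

Applying the same elementary operations to the rows and columns of A produces a congruent diagonal matrix with entries 36, 0.
That gives 1 positive, 1 zero pivots.

(1, 0, 1)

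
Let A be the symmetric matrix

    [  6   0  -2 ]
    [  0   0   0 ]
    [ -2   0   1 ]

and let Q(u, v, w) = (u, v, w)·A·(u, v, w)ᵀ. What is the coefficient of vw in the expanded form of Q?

0

The coefficient of vw is A[2,3] + A[3,2] = 2·0 = 0.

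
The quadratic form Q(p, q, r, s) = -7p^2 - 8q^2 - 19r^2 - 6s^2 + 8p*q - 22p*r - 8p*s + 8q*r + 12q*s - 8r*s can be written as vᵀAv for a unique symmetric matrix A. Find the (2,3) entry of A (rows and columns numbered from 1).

4

The coefficient of q·r in Q is 8. For a symmetric A this equals A[2,3] + A[3,2] = 2·A[2,3].
So A[2,3] = 8/2 = 4.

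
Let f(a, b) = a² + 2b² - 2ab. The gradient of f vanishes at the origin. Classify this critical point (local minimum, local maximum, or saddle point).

local minimum

The Hessian at the origin is H = [[2, -2], [-2, 4]].
det H = 2·4 − (-2)² = 4 > 0 and H[1,1] = 2 > 0, so H is positive definite.
Therefore the origin is a local minimum.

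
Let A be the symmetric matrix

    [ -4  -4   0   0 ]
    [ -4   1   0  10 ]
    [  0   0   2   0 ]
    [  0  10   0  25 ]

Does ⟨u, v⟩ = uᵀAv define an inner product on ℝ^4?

no

Applying the same elementary operations to the rows and columns of A produces a congruent diagonal matrix with entries -4, 5, 2, 5.
That gives 3 positive, 1 negative pivots.
Hence Q is indefinite.
⟨·,·⟩ is an inner product exactly when A is positive definite.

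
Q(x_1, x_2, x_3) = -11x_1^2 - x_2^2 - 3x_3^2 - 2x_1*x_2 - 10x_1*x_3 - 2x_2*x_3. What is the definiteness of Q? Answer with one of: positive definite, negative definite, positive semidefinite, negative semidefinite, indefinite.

negative definite

The symmetric matrix of Q is A = [[-11, -1, -5], [-1, -1, -1], [-5, -1, -3]].
Leading principal minors: Δ_1 = -11, Δ_2 = 10, Δ_3 = -4.
The signs alternate starting with Δ_1 < 0, so by Sylvester's criterion Q is negative definite.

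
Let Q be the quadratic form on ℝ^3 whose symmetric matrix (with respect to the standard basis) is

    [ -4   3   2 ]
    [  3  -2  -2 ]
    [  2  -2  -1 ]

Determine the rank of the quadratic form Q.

3

An LDLᵀ factorisation of A has diagonal entries -4, 1/4, -1.
Counting signs: 1 positive, 2 negative.
The rank is the number of nonzero pivots: 3.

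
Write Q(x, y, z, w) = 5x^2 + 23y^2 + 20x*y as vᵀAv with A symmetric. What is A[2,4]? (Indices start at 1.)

The coefficient of y·w in Q is 0. For a symmetric A this equals A[2,4] + A[4,2] = 2·A[2,4].
So A[2,4] = 0/2 = 0.

0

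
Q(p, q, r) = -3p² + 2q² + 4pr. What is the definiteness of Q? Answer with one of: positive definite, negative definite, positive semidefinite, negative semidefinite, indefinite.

indefinite

The associated matrix is A = [[-3, 0, 2], [0, 2, 0], [2, 0, 0]].
Symmetric row and column elimination reduces A to a congruent diagonal form with pivots -3, 2, 4/3.
So there are 2 positive, 1 negative pivots.
Hence Q is indefinite.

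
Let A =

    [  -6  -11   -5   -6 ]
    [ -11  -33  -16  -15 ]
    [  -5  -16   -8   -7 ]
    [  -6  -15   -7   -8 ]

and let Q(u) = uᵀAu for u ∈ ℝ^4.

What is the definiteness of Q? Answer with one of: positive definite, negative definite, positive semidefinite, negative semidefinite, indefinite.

Leading principal minors: Δ_1 = -6, Δ_2 = 77, Δ_3 = -15, Δ_4 = 10.
The signs alternate starting with Δ_1 < 0, so by Sylvester's criterion Q is negative definite.

negative definite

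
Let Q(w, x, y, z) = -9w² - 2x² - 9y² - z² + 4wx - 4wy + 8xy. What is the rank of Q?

4

Write A = [[-9, 2, -2, 0], [2, -2, 4, 0], [-2, 4, -9, 0], [0, 0, 0, -1]].
An LDLᵀ factorisation of A has diagonal entries -9, -14/9, -3/7, -1.
That gives 4 negative pivots.
The rank is the number of nonzero pivots: 4.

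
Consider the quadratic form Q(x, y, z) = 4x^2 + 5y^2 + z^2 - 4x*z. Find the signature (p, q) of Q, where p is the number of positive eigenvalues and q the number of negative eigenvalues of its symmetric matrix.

(2, 0)

The symmetric matrix is A = [[4, 0, -2], [0, 5, 0], [-2, 0, 1]].
Applying the same elementary operations to the rows and columns of A produces a congruent diagonal matrix with entries 4, 5, 0.
So there are 2 positive, 1 zero pivots.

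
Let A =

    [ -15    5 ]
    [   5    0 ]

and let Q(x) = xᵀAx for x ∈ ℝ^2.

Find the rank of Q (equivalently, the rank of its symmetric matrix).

Congruent diagonalization of A (simultaneous row and column reduction) yields pivots -15, 5/3.
That gives 1 positive, 1 negative pivots.
The rank is the number of nonzero pivots: 2.

2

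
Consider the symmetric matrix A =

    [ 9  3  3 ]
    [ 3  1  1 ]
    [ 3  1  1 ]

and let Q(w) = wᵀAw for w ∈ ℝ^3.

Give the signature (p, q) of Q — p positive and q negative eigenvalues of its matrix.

(1, 0)

Applying the same elementary operations to the rows and columns of A produces a congruent diagonal matrix with entries 9, 0, 0.
That gives 1 positive, 2 zero pivots.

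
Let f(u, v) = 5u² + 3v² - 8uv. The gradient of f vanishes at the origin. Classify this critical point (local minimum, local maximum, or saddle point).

saddle point

The Hessian at the origin is H = [[10, -8], [-8, 6]].
det H = 10·6 − (-8)² = -4 < 0, so H is indefinite.
Therefore the origin is a saddle point.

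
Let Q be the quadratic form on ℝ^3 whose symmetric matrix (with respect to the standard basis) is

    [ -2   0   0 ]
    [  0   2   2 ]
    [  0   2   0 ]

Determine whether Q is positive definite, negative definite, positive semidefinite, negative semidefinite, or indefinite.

indefinite

Congruent diagonalization of A (simultaneous row and column reduction) yields pivots -2, 2, -2.
Counting signs: 1 positive, 2 negative.
Hence Q is indefinite.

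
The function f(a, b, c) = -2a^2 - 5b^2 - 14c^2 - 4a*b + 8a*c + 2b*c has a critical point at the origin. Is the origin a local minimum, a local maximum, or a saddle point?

The Hessian at the origin is H = [[-4, -4, 8], [-4, -10, 2], [8, 2, -28]].
Row-reducing H symmetrically gives the diagonal entries -4, -6, -6.
Counting signs: 3 negative.
H is negative definite, so the origin is a strict local maximum.

local maximum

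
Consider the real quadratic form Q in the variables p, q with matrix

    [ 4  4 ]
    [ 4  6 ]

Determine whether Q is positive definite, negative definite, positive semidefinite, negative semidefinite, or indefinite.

For the 2×2 matrix [[4, 4], [4, 6]]: det = 4·6 − (4)² = 8, trace = 10.
det > 0 so both eigenvalues share the sign of the trace; trace = 10 > 0 ⇒ both positive.

positive definite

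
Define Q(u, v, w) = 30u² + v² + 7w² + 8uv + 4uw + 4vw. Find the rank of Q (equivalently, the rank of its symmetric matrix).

The symmetric matrix is A = [[30, 4, 2], [4, 1, 2], [2, 2, 7]].
Applying the same elementary operations to the rows and columns of A produces a congruent diagonal matrix with entries 30, 7/15, 3/7.
That gives 3 positive pivots.
The rank is the number of nonzero pivots: 3.

3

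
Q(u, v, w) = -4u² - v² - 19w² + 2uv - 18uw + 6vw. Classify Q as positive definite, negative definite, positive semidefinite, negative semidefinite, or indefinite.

Write A = [[-4, 1, -9], [1, -1, 3], [-9, 3, -19]].
Row-reducing A symmetrically gives the diagonal entries -4, -3/4, 2.
So there are 1 positive, 2 negative pivots.
Hence Q is indefinite.

indefinite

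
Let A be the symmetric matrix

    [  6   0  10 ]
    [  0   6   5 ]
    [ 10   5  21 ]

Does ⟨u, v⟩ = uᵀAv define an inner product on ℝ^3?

yes

Congruent diagonalization of A (simultaneous row and column reduction) yields pivots 6, 6, 1/6.
So there are 3 positive pivots.
Hence Q is positive definite.
⟨·,·⟩ is an inner product exactly when A is positive definite.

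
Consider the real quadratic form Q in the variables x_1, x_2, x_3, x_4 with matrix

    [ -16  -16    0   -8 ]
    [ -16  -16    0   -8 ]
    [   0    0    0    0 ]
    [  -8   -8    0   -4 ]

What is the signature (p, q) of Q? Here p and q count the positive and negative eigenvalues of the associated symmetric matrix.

(0, 1)

Symmetric row and column elimination reduces A to a congruent diagonal form with pivots -16, 0, 0, 0.
Counting signs: 1 negative, 3 zero.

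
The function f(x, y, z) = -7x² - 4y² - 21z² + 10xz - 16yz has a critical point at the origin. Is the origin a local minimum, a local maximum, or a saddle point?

local maximum

The Hessian at the origin is H = [[-14, 0, 10], [0, -8, -16], [10, -16, -42]].
Row-reducing H symmetrically gives the diagonal entries -14, -8, -20/7.
That gives 3 negative pivots.
H is negative definite, so the origin is a strict local maximum.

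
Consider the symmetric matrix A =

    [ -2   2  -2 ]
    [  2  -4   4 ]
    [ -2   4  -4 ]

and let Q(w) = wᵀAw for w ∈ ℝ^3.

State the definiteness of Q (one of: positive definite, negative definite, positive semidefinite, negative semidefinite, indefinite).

Symmetric row and column elimination reduces A to a congruent diagonal form with pivots -2, -2, 0.
So there are 2 negative, 1 zero pivots.
Hence Q is negative semidefinite.

negative semidefinite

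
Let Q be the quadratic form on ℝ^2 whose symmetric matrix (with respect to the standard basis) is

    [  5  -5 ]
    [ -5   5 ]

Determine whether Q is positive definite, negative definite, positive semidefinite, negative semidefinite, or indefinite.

For the 2×2 matrix [[5, -5], [-5, 5]]: det = 5·5 − (-5)² = 0, trace = 10.
det = 0 so one eigenvalue is zero; the form is semidefinite with the sign of the trace.

positive semidefinite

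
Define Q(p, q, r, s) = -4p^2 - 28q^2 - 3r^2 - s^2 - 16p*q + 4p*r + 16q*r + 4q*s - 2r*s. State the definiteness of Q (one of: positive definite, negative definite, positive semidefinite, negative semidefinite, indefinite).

The symmetric matrix is A = [[-4, -8, 2, 0], [-8, -28, 8, 2], [2, 8, -3, -1], [0, 2, -1, -1]].
Applying the same elementary operations to the rows and columns of A produces a congruent diagonal matrix with entries -4, -12, -2/3, -1/2.
That gives 4 negative pivots.
Hence Q is negative definite.

negative definite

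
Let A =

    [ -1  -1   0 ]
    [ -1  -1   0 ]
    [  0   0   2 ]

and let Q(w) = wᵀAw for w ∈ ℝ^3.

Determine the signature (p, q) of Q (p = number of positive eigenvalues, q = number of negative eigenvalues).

Symmetric row and column elimination reduces A to a congruent diagonal form with pivots -1, 0, 2.
So there are 1 positive, 1 negative, 1 zero pivots.

(1, 1)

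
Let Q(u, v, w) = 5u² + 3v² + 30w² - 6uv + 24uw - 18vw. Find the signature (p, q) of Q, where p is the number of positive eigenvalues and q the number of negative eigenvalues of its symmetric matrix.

Write A = [[5, -3, 12], [-3, 3, -9], [12, -9, 30]].
Congruent diagonalization of A (simultaneous row and column reduction) yields pivots 5, 6/5, -3/2.
So there are 2 positive, 1 negative pivots.

(2, 1)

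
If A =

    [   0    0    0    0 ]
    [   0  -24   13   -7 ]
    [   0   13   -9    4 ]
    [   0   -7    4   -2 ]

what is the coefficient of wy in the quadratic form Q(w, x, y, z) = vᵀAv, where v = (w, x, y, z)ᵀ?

0

The coefficient of wy is A[1,3] + A[3,1] = 2·0 = 0.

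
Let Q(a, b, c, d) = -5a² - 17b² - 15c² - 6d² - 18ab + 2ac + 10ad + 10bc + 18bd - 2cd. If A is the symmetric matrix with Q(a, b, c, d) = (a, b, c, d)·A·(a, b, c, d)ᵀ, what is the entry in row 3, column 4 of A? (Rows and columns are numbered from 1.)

-1

The coefficient of c·d in Q is -2. For a symmetric A this equals A[3,4] + A[4,3] = 2·A[3,4].
So A[3,4] = -2/2 = -1.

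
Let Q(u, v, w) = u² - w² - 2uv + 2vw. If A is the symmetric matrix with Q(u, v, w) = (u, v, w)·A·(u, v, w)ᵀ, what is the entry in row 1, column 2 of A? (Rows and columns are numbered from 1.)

-1

The coefficient of u·v in Q is -2. For a symmetric A this equals A[1,2] + A[2,1] = 2·A[1,2].
So A[1,2] = -2/2 = -1.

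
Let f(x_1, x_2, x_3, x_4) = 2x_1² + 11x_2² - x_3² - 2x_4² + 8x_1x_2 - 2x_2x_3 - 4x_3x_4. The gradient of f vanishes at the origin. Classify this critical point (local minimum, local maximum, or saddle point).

The Hessian at the origin is H = [[4, 8, 0, 0], [8, 22, -2, 0], [0, -2, -2, -4], [0, 0, -4, -4]].
Symmetric row and column elimination reduces H to a congruent diagonal form with pivots 4, 6, -8/3, 2.
So there are 3 positive, 1 negative pivots.
H is indefinite, so the origin is a saddle point.

saddle point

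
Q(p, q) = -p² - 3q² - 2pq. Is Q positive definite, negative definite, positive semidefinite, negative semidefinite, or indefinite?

The associated matrix is A = [[-1, -1], [-1, -3]].
An LDLᵀ factorisation of A has diagonal entries -1, -2.
Counting signs: 2 negative.
Hence Q is negative definite.

negative definite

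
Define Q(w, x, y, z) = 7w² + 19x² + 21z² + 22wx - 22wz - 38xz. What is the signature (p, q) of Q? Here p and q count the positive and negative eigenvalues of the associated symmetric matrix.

(3, 0)

The symmetric matrix is A = [[7, 11, 0, -11], [11, 19, 0, -19], [0, 0, 0, 0], [-11, -19, 0, 21]].
Congruent diagonalization of A (simultaneous row and column reduction) yields pivots 7, 12/7, 0, 2.
Counting signs: 3 positive, 1 zero.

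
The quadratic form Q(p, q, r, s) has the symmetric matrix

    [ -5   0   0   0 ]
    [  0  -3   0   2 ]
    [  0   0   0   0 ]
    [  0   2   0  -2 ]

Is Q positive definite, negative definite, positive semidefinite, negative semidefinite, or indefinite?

negative semidefinite

Row-reducing A symmetrically gives the diagonal entries -5, -3, 0, -2/3.
Counting signs: 3 negative, 1 zero.
Hence Q is negative semidefinite.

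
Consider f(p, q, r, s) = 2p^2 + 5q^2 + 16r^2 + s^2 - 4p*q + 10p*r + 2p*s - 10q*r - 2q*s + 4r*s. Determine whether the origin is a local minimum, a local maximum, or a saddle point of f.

The Hessian at the origin is H = [[4, -4, 10, 2], [-4, 10, -10, -2], [10, -10, 32, 4], [2, -2, 4, 2]].
An LDLᵀ factorisation of H has diagonal entries 4, 6, 7, 6/7.
So there are 4 positive pivots.
H is positive definite, so the origin is a strict local minimum.

local minimum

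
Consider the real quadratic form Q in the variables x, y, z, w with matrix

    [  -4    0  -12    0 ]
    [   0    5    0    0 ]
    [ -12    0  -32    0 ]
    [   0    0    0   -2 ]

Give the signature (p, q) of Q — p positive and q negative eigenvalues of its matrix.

An LDLᵀ factorisation of A has diagonal entries -4, 5, 4, -2.
So there are 2 positive, 2 negative pivots.

(2, 2)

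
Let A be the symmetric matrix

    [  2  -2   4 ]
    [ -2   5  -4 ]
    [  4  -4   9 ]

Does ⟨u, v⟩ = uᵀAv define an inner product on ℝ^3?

Leading principal minors: Δ_1 = 2, Δ_2 = 6, Δ_3 = 6.
All leading principal minors are positive, so by Sylvester's criterion Q is positive definite.
⟨·,·⟩ is an inner product exactly when A is positive definite.

yes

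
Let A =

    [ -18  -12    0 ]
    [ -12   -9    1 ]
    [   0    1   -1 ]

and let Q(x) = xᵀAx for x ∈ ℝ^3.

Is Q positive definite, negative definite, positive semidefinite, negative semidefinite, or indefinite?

negative semidefinite

Congruent diagonalization of A (simultaneous row and column reduction) yields pivots -18, -1, 0.
Counting signs: 2 negative, 1 zero.
Hence Q is negative semidefinite.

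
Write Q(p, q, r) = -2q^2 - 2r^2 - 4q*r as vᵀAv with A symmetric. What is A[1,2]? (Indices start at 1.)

The coefficient of p·q in Q is 0. For a symmetric A this equals A[1,2] + A[2,1] = 2·A[1,2].
So A[1,2] = 0/2 = 0.

0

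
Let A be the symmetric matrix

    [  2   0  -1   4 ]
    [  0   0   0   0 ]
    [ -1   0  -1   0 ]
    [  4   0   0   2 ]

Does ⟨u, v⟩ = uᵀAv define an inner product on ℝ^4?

no

Applying the same elementary operations to the rows and columns of A produces a congruent diagonal matrix with entries 2, 0, -3/2, -10/3.
So there are 1 positive, 2 negative, 1 zero pivots.
Hence Q is indefinite.
⟨·,·⟩ is an inner product exactly when A is positive definite.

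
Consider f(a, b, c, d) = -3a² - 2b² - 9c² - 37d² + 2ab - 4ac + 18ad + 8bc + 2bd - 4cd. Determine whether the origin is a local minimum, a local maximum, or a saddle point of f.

local maximum

The Hessian at the origin is H = [[-6, 2, -4, 18], [2, -4, 8, 2], [-4, 8, -18, -4], [18, 2, -4, -74]].
An LDLᵀ factorisation of H has diagonal entries -6, -10/3, -2, -4/5.
That gives 4 negative pivots.
H is negative definite, so the origin is a strict local maximum.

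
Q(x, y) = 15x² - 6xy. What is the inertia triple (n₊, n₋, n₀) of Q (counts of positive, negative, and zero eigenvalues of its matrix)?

Write A = [[15, -3], [-3, 0]].
Applying the same elementary operations to the rows and columns of A produces a congruent diagonal matrix with entries 15, -3/5.
So there are 1 positive, 1 negative pivots.

(1, 1, 0)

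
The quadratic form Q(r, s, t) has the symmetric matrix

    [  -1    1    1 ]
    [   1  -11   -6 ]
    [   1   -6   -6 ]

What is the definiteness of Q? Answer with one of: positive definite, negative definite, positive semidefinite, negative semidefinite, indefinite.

negative definite

Applying the same elementary operations to the rows and columns of A produces a congruent diagonal matrix with entries -1, -10, -5/2.
That gives 3 negative pivots.
Hence Q is negative definite.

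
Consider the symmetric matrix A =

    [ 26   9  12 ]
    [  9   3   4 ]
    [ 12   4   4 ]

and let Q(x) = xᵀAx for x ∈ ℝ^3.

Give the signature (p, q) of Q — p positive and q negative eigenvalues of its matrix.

Congruent diagonalization of A (simultaneous row and column reduction) yields pivots 26, -3/26, -4/3.
That gives 1 positive, 2 negative pivots.

(1, 2)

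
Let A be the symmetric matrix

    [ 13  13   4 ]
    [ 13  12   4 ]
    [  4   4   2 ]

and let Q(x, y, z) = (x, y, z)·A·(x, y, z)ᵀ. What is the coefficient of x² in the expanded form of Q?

13

The coefficient of x² is the diagonal entry A[1,1] = 13.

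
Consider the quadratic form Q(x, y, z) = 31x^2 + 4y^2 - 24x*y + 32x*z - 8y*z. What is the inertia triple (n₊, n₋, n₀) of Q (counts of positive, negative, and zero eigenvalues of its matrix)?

(1, 2, 0)

The symmetric matrix is A = [[31, -12, 16], [-12, 4, -4], [16, -4, 0]].
Applying the same elementary operations to the rows and columns of A produces a congruent diagonal matrix with entries 31, -20/31, -4/5.
That gives 1 positive, 2 negative pivots.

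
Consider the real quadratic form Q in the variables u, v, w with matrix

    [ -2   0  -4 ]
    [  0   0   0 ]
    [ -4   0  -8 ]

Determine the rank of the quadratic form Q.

1

Row-reducing A symmetrically gives the diagonal entries -2, 0, 0.
That gives 1 negative, 2 zero pivots.
The rank is the number of nonzero pivots: 1.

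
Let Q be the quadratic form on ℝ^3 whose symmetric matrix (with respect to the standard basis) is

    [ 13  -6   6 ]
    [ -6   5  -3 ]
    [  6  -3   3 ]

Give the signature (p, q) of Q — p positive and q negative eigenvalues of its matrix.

(3, 0)

Congruent diagonalization of A (simultaneous row and column reduction) yields pivots 13, 29/13, 6/29.
That gives 3 positive pivots.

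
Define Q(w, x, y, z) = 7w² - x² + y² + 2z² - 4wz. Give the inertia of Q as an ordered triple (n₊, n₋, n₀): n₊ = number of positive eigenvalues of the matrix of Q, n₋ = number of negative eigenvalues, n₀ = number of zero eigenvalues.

(3, 1, 0)

Write A = [[7, 0, 0, -2], [0, -1, 0, 0], [0, 0, 1, 0], [-2, 0, 0, 2]].
An LDLᵀ factorisation of A has diagonal entries 7, -1, 1, 10/7.
So there are 3 positive, 1 negative pivots.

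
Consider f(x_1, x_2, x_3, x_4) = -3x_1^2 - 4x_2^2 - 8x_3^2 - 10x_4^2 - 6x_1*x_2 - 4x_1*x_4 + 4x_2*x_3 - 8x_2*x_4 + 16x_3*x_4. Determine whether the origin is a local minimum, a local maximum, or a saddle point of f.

local maximum

The Hessian at the origin is H = [[-6, -6, 0, -4], [-6, -8, 4, -8], [0, 4, -16, 16], [-4, -8, 16, -20]].
Symmetric row and column elimination reduces H to a congruent diagonal form with pivots -6, -2, -8, -4/3.
That gives 4 negative pivots.
H is negative definite, so the origin is a strict local maximum.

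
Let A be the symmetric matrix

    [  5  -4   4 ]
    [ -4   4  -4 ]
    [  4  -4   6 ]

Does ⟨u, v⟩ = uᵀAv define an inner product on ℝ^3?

Applying the same elementary operations to the rows and columns of A produces a congruent diagonal matrix with entries 5, 4/5, 2.
So there are 3 positive pivots.
Hence Q is positive definite.
⟨·,·⟩ is an inner product exactly when A is positive definite.

yes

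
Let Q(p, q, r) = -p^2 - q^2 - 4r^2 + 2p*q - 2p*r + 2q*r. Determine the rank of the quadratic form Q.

The associated matrix is A = [[-1, 1, -1], [1, -1, 1], [-1, 1, -4]].
Row-reducing A symmetrically gives the diagonal entries -1, 0, -3.
Counting signs: 2 negative, 1 zero.
The rank is the number of nonzero pivots: 2.

2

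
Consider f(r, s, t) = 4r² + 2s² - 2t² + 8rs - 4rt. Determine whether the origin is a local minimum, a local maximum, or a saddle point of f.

saddle point

The Hessian at the origin is H = [[8, 8, -4], [8, 4, 0], [-4, 0, -4]].
Symmetric row and column elimination reduces H to a congruent diagonal form with pivots 8, -4, -2.
That gives 1 positive, 2 negative pivots.
H is indefinite, so the origin is a saddle point.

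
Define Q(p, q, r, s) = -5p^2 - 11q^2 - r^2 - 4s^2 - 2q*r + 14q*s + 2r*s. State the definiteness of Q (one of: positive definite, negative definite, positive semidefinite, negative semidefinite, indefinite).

The associated matrix is A = [[-5, 0, 0, 0], [0, -11, -1, 7], [0, -1, -1, 1], [0, 7, 1, -4]].
Congruent diagonalization of A (simultaneous row and column reduction) yields pivots -5, -11, -10/11, 3/5.
So there are 1 positive, 3 negative pivots.
Hence Q is indefinite.

indefinite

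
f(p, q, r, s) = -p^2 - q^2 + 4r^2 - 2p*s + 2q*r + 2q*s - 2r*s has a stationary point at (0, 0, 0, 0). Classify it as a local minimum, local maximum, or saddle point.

saddle point

The Hessian at the origin is H = [[-2, 0, 0, -2], [0, -2, 2, 2], [0, 2, 8, -2], [-2, 2, -2, 0]].
Row-reducing H symmetrically gives the diagonal entries -2, -2, 10, 4.
Counting signs: 2 positive, 2 negative.
H is indefinite, so the origin is a saddle point.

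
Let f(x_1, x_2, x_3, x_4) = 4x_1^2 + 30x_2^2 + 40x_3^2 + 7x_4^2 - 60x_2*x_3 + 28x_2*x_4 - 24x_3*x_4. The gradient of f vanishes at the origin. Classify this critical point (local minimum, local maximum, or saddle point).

local minimum

The Hessian at the origin is H = [[8, 0, 0, 0], [0, 60, -60, 28], [0, -60, 80, -24], [0, 28, -24, 14]].
Symmetric row and column elimination reduces H to a congruent diagonal form with pivots 8, 60, 20, 2/15.
Counting signs: 4 positive.
H is positive definite, so the origin is a strict local minimum.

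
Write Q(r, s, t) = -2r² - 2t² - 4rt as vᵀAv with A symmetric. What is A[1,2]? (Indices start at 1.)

0

The coefficient of r·s in Q is 0. For a symmetric A this equals A[1,2] + A[2,1] = 2·A[1,2].
So A[1,2] = 0/2 = 0.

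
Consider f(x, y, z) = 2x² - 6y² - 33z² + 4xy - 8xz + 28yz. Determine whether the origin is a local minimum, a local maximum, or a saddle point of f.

saddle point

The Hessian at the origin is H = [[4, 4, -8], [4, -12, 28], [-8, 28, -66]].
Congruent diagonalization of H (simultaneous row and column reduction) yields pivots 4, -16, -1.
That gives 1 positive, 2 negative pivots.
H is indefinite, so the origin is a saddle point.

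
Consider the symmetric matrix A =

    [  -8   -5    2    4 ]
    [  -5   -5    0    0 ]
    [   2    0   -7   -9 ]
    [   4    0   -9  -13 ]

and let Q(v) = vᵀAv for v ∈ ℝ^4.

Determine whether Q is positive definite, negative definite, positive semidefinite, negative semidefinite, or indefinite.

negative definite

Leading principal minors: Δ_1 = -8, Δ_2 = 15, Δ_3 = -85, Δ_4 = 50.
The signs alternate starting with Δ_1 < 0, so by Sylvester's criterion Q is negative definite.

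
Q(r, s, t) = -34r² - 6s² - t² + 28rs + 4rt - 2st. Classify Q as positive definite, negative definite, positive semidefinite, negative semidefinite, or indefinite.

negative definite

The symmetric matrix of Q is A = [[-34, 14, 2], [14, -6, -1], [2, -1, -1]].
Leading principal minors: Δ_1 = -34, Δ_2 = 8, Δ_3 = -6.
The signs alternate starting with Δ_1 < 0, so by Sylvester's criterion Q is negative definite.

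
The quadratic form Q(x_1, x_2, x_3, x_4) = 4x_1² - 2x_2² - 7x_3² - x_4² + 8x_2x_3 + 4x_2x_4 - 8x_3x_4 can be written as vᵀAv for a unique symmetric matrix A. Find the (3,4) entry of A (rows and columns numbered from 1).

-4

The coefficient of x_3·x_4 in Q is -8. For a symmetric A this equals A[3,4] + A[4,3] = 2·A[3,4].
So A[3,4] = -8/2 = -4.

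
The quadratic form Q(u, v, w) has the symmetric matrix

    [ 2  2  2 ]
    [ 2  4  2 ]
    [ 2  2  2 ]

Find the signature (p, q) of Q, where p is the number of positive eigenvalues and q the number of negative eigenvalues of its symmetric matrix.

(2, 0)

Applying the same elementary operations to the rows and columns of A produces a congruent diagonal matrix with entries 2, 2, 0.
Counting signs: 2 positive, 1 zero.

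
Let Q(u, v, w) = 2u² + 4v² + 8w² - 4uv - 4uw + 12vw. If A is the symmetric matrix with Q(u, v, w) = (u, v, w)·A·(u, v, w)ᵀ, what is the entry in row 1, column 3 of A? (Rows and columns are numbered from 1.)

-2

The coefficient of u·w in Q is -4. For a symmetric A this equals A[1,3] + A[3,1] = 2·A[1,3].
So A[1,3] = -4/2 = -2.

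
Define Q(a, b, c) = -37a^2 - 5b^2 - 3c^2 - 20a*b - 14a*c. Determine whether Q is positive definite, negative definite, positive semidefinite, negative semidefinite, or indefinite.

The symmetric matrix is A = [[-37, -10, -7], [-10, -5, 0], [-7, 0, -3]].
Row-reducing A symmetrically gives the diagonal entries -37, -85/37, -2/17.
That gives 3 negative pivots.
Hence Q is negative definite.

negative definite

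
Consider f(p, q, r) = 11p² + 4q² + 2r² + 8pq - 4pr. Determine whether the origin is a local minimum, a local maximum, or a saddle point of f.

local minimum

The Hessian at the origin is H = [[22, 8, -4], [8, 8, 0], [-4, 0, 4]].
Row-reducing H symmetrically gives the diagonal entries 22, 56/11, 20/7.
So there are 3 positive pivots.
H is positive definite, so the origin is a strict local minimum.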